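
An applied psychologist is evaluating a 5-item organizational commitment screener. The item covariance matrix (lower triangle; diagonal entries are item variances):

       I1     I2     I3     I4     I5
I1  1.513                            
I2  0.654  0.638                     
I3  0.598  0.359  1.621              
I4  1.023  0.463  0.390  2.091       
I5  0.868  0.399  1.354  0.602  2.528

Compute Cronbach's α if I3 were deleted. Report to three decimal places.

Remaining items: I1, I2, I4, I5 (k = 4).
ΣVar(i) = 1.513 + 0.638 + 2.091 + 2.528 = 6.770
total variance = 6.770 + 2 × 4.009 = 14.788
α (item deleted) = (4/3)·(1 − 6.770/14.788) = 0.723

Cronbach's α = 0.723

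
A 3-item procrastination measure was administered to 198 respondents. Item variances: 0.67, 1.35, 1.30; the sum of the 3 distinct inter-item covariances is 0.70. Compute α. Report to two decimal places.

α = 0.44

ΣVar(i) = 0.67 + 1.35 + 1.30 = 3.32
Sum of distinct covariances = 0.70
σ²_total = ΣVar(i) + 2·Σcov = 3.32 + 2 × 0.70 = 4.72
α = (3/2)·(1 − 3.32/4.72) = 0.44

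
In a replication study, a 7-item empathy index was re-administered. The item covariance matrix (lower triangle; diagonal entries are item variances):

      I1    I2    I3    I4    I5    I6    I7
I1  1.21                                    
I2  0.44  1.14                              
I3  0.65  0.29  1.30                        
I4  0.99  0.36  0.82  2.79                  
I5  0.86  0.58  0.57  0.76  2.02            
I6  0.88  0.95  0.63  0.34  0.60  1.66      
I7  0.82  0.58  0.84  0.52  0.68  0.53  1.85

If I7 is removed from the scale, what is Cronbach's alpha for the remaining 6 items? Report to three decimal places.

Remaining items: I1, I2, I3, I4, I5, I6 (k = 6).
Σσᵢ² = 1.21 + 1.14 + 1.30 + 2.79 + 2.02 + 1.66 = 10.12
total variance = 10.12 + 2 × 9.72 = 29.56
α (item deleted) = (6/5)·(1 − 10.12/29.56) = 0.789

α = 0.789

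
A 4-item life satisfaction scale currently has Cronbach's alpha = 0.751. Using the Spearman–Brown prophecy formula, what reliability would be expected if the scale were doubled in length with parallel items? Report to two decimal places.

Length factor m = 2
α' = m·α / (1 + (m−1)·α)
   = 2 × 0.751 / (1 + (2 − 1) × 0.751)
   = 1.5020 / 1.7510 = 0.86

predicted reliability = 0.86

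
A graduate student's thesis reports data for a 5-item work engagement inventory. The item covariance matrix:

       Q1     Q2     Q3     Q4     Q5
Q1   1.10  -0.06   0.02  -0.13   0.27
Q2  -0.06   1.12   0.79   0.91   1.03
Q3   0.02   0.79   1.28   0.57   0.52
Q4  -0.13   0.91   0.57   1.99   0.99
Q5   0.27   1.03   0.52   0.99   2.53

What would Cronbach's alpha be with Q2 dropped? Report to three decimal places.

Remaining items: Q1, Q3, Q4, Q5 (k = 4).
sum of item variances = 1.10 + 1.28 + 1.99 + 2.53 = 6.90
Var(T) = 6.90 + 2 × 2.24 = 11.38
α (item deleted) = (4/3)·(1 − 6.90/11.38) = 0.525

Cronbach's alpha = 0.525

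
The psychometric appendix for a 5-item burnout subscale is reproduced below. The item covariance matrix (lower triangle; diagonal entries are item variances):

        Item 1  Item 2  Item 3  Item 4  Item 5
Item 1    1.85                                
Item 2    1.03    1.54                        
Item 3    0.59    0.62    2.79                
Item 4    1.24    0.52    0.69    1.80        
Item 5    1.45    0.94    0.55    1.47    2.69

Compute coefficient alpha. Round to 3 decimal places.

ΣVar(i) = 1.85 + 1.54 + 2.79 + 1.80 + 2.69 = 10.67
Sum of off-diagonal covariances = 9.10
Var(T) = 10.67 + 2 × 9.10 = 28.87
α = (k/(k−1))·(1 − ΣVar(i)/Var(T)) = (5/4)·(1 − 10.67/28.87) = 0.788

coefficient alpha = 0.788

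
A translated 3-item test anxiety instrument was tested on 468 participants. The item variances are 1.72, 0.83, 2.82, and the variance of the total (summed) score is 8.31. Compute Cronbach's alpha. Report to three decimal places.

Cronbach's alpha = 0.531

sum of item variances = 1.72 + 0.83 + 2.82 = 5.37
α = (k/(k−1))·(1 − sum of item variances/Var(T)) = (3/2)·(1 − 5.37/8.31) = 0.531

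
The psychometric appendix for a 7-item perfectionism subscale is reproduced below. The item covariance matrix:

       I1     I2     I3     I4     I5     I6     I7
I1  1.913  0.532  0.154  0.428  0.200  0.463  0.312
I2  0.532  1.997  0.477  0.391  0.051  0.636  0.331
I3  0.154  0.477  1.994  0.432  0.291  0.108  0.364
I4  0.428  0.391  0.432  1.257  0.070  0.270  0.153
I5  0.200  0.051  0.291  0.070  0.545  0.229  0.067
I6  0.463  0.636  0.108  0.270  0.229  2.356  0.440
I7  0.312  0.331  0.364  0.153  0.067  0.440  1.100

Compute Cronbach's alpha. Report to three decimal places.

sum of item variances = 1.913 + 1.997 + 1.994 + 1.257 + 0.545 + 2.356 + 1.100 = 11.162
Sum of the distinct covariances = 6.399
σ²_total = 11.162 + 2 × 6.399 = 23.960
α = (k/(k−1))·(1 − sum of item variances/σ²_total) = (7/6)·(1 − 11.162/23.960) = 0.623

Cronbach's alpha = 0.623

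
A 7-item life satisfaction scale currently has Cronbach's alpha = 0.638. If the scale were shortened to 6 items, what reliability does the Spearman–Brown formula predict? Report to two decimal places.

Length factor m = 6/7 = 0.8571
α' = m·α / (1 − (1−m)·α)
   = 6/7 × 0.638 / (1 − (1 − 6/7) × 0.638)
   = 0.5469 / 0.9089 = 0.60

predicted reliability = 0.60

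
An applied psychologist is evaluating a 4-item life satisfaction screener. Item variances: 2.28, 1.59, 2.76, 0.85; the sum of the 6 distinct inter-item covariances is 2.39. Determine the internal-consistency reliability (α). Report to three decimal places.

α = 0.520

ΣVar(i) = 2.28 + 1.59 + 2.76 + 0.85 = 7.48
Sum of distinct covariances = 2.39
Var(T) = ΣVar(i) + 2·Σcov = 7.48 + 2 × 2.39 = 12.26
α = (4/3)·(1 − 7.48/12.26) = 0.520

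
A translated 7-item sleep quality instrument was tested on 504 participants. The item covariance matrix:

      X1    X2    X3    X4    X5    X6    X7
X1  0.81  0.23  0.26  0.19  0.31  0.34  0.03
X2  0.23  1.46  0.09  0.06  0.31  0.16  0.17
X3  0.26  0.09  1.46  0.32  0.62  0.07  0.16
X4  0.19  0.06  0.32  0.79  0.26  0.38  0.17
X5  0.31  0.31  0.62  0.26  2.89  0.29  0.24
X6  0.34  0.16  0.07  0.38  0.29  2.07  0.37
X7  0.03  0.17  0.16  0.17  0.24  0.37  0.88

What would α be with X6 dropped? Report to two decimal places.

Remaining items: X1, X2, X3, X4, X5, X7 (k = 6).
Σσ²ᵢ = 0.81 + 1.46 + 1.46 + 0.79 + 2.89 + 0.88 = 8.29
σ²_T = 8.29 + 2 × 3.42 = 15.13
α (item deleted) = (6/5)·(1 − 8.29/15.13) = 0.54

α = 0.54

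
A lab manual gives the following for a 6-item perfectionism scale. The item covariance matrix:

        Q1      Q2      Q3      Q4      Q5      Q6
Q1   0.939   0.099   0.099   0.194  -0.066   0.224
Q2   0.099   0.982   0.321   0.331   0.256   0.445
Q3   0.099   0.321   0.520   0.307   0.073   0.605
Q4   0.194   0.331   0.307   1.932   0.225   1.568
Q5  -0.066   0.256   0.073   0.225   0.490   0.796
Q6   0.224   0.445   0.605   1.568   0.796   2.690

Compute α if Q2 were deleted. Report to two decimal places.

α = 0.69

Remaining items: Q1, Q3, Q4, Q5, Q6 (k = 5).
sum of item variances = 0.939 + 0.520 + 1.932 + 0.490 + 2.690 = 6.571
σ²_total = 6.571 + 2 × 4.025 = 14.621
α (item deleted) = (5/4)·(1 − 6.571/14.621) = 0.69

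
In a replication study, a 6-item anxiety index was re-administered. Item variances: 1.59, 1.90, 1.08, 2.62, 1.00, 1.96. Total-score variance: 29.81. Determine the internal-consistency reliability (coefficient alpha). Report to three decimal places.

Σσ²ᵢ = 1.59 + 1.90 + 1.08 + 2.62 + 1.00 + 1.96 = 10.15
α = (k/(k−1))·(1 − Σσ²ᵢ/σ²_T) = (6/5)·(1 − 10.15/29.81) = 0.791

coefficient alpha = 0.791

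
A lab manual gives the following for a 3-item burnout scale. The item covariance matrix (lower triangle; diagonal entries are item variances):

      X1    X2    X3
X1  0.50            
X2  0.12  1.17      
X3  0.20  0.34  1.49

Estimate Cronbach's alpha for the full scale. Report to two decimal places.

Cronbach's alpha = 0.44

Σσᵢ² = 0.50 + 1.17 + 1.49 = 3.16
Sum of off-diagonal covariances = 0.66
σ²_T = 3.16 + 2 × 0.66 = 4.48
α = (k/(k−1))·(1 − Σσᵢ²/σ²_T) = (3/2)·(1 − 3.16/4.48) = 0.44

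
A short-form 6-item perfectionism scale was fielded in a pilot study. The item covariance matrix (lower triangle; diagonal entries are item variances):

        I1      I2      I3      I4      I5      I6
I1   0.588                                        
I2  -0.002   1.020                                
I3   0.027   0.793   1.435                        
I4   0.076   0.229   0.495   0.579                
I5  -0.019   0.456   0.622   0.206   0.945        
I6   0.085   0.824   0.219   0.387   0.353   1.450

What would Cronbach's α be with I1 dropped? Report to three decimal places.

Remaining items: I2, I3, I4, I5, I6 (k = 5).
Σσᵢ² = 1.020 + 1.435 + 0.579 + 0.945 + 1.450 = 5.429
Var(T) = 5.429 + 2 × 4.584 = 14.597
α (item deleted) = (5/4)·(1 − 5.429/14.597) = 0.785

Cronbach's α = 0.785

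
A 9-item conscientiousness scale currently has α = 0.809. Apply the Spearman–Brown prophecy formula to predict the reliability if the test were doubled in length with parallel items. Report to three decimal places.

predicted reliability = 0.894

Length factor m = 2
α' = m·α / (1 + (m−1)·α)
   = 2 × 0.809 / (1 + (2 − 1) × 0.809)
   = 1.6180 / 1.8090 = 0.894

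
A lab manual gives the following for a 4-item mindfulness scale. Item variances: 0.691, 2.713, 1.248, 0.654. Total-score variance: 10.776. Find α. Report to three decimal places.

α = 0.677

Σσ²ᵢ = 0.691 + 2.713 + 1.248 + 0.654 = 5.306
α = (k/(k−1))·(1 − Σσ²ᵢ/Var(T)) = (4/3)·(1 − 5.306/10.776) = 0.677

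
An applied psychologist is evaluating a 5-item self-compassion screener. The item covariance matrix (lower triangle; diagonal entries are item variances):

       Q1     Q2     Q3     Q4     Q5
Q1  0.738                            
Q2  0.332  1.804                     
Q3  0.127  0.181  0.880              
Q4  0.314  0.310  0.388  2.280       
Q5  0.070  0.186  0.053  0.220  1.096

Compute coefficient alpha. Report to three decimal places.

α = 0.489

sum of item variances = 0.738 + 1.804 + 0.880 + 2.280 + 1.096 = 6.798
Sum of the distinct covariances = 2.181
σ²_total = 6.798 + 2 × 2.181 = 11.160
α = (k/(k−1))·(1 − sum of item variances/σ²_total) = (5/4)·(1 − 6.798/11.160) = 0.489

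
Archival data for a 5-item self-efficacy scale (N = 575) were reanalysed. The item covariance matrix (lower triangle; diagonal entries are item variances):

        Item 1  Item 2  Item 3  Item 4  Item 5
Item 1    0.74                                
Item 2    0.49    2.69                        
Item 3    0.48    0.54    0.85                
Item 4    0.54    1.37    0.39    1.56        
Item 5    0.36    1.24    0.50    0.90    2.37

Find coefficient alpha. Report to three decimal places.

α = 0.780

Σσ²ᵢ = 0.74 + 2.69 + 0.85 + 1.56 + 2.37 = 8.21
Sum of the distinct covariances = 6.81
σ²_total = 8.21 + 2 × 6.81 = 21.83
α = (k/(k−1))·(1 − Σσ²ᵢ/σ²_total) = (5/4)·(1 − 8.21/21.83) = 0.780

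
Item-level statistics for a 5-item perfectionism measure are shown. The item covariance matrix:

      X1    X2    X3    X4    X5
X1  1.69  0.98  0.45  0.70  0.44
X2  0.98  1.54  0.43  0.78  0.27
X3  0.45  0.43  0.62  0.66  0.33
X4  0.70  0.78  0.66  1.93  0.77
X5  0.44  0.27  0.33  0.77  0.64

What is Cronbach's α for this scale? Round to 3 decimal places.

Σσ²ᵢ = 1.69 + 1.54 + 0.62 + 1.93 + 0.64 = 6.42
Sum of the distinct covariances = 5.81
σ²_total = 6.42 + 2 × 5.81 = 18.04
α = (k/(k−1))·(1 − Σσ²ᵢ/σ²_total) = (5/4)·(1 − 6.42/18.04) = 0.805

α = 0.805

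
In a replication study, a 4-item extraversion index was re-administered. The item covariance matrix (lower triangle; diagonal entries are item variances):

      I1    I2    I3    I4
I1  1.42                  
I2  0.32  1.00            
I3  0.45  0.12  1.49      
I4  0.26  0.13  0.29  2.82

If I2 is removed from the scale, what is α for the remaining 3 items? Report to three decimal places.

α = 0.388

Remaining items: I1, I3, I4 (k = 3).
Σσᵢ² = 1.42 + 1.49 + 2.82 = 5.73
Var(T) = 5.73 + 2 × 1.00 = 7.73
α (item deleted) = (3/2)·(1 − 5.73/7.73) = 0.388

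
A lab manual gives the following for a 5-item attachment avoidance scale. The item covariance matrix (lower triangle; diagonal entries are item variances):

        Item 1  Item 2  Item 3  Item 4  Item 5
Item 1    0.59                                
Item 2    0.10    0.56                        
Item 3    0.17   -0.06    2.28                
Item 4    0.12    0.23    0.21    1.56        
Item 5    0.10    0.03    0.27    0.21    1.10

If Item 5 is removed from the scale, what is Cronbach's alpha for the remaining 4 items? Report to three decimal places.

Remaining items: Item 1, Item 2, Item 3, Item 4 (k = 4).
Σσ²ᵢ = 0.59 + 0.56 + 2.28 + 1.56 = 4.99
σ²_total = 4.99 + 2 × 0.77 = 6.53
α (item deleted) = (4/3)·(1 − 4.99/6.53) = 0.314

α = 0.314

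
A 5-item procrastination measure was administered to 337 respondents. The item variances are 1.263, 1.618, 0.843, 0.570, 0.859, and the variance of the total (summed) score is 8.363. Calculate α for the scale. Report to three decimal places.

α = 0.480

Σσ²ᵢ = 1.263 + 1.618 + 0.843 + 0.570 + 0.859 = 5.153
α = (k/(k−1))·(1 − Σσ²ᵢ/σ²_T) = (5/4)·(1 − 5.153/8.363) = 0.480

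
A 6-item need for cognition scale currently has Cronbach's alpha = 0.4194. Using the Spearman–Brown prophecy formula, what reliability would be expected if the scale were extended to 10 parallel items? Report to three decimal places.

Length factor m = 10/6 = 1.6667
α' = m·α / (1 + (m−1)·α)
   = 10/6 × 0.4194 / (1 + (10/6 − 1) × 0.4194)
   = 0.6990 / 1.2796 = 0.546

predicted reliability = 0.546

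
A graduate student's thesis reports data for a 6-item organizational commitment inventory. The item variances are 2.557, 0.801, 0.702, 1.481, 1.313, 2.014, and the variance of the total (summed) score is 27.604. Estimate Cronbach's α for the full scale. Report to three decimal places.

Cronbach's α = 0.814

sum of item variances = 2.557 + 0.801 + 0.702 + 1.481 + 1.313 + 2.014 = 8.868
α = (k/(k−1))·(1 − sum of item variances/Var(T)) = (6/5)·(1 − 8.868/27.604) = 0.814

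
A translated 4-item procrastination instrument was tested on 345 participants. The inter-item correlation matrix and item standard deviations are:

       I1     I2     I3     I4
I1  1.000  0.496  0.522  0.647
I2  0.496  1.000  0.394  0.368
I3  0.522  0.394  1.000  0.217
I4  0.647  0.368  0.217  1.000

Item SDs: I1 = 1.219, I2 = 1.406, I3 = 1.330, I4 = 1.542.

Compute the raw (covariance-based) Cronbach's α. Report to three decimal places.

α = 0.750

Σσ²ᵢ = 1.219² + 1.406² + 1.330² + 1.542² = 7.6095
Covariances σ_ij = r_ij · s_i · s_j:
  σ(I1,I2) = 0.496 × 1.219 × 1.406 = 0.8501
  σ(I1,I3) = 0.522 × 1.219 × 1.330 = 0.8463
  σ(I1,I4) = 0.647 × 1.219 × 1.542 = 1.2162
  σ(I2,I3) = 0.394 × 1.406 × 1.330 = 0.7368
  σ(I2,I4) = 0.368 × 1.406 × 1.542 = 0.7978
  σ(I3,I4) = 0.217 × 1.330 × 1.542 = 0.4450
σ²_T = Σσ²ᵢ + 2·Σσ_ij = 7.6095 + 2 × 4.8922 = 17.3939
α = (4/3)·(1 − 7.6095/17.3939) = 0.750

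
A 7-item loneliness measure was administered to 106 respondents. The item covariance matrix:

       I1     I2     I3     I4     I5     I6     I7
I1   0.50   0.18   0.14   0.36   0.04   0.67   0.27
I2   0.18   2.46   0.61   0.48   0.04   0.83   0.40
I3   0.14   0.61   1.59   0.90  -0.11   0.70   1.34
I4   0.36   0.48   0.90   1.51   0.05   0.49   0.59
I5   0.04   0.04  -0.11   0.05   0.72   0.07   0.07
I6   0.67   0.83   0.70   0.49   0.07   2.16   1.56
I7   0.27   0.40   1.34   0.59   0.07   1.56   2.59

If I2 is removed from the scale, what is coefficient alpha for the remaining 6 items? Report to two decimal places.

Remaining items: I1, I3, I4, I5, I6, I7 (k = 6).
Σσᵢ² = 0.50 + 1.59 + 1.51 + 0.72 + 2.16 + 2.59 = 9.07
σ²_T = 9.07 + 2 × 7.14 = 23.35
α (item deleted) = (6/5)·(1 − 9.07/23.35) = 0.73

α = 0.73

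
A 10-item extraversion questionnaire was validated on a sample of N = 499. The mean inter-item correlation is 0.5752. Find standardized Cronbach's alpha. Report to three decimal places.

Standardized α = k·r̄ / (1 + (k−1)·r̄) = 10 × 0.5752 / (1 + 9 × 0.5752)
  = 5.7520 / 6.1768 = 0.931

standardized Cronbach's alpha = 0.931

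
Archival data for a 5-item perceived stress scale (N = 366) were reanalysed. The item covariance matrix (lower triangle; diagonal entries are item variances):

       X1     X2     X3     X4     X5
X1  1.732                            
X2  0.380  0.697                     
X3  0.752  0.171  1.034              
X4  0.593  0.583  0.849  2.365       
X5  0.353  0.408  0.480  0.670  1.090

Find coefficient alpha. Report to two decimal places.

ΣVar(i) = 1.732 + 0.697 + 1.034 + 2.365 + 1.090 = 6.918
Σ_{i<j} σ_ij = 5.239
σ²_T = 6.918 + 2 × 5.239 = 17.396
α = (k/(k−1))·(1 − ΣVar(i)/σ²_T) = (5/4)·(1 − 6.918/17.396) = 0.75

coefficient alpha = 0.75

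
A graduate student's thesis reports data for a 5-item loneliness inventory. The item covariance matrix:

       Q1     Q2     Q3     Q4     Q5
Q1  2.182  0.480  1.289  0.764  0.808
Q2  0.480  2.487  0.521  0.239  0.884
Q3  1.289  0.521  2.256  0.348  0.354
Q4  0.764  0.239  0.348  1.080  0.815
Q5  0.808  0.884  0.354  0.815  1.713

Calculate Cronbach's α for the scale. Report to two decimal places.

Cronbach's α = 0.72

Σσ²ᵢ = 2.182 + 2.487 + 2.256 + 1.080 + 1.713 = 9.718
Σ_{i<j} σ_ij = 6.502
total variance = 9.718 + 2 × 6.502 = 22.722
α = (k/(k−1))·(1 − Σσ²ᵢ/total variance) = (5/4)·(1 − 9.718/22.722) = 0.72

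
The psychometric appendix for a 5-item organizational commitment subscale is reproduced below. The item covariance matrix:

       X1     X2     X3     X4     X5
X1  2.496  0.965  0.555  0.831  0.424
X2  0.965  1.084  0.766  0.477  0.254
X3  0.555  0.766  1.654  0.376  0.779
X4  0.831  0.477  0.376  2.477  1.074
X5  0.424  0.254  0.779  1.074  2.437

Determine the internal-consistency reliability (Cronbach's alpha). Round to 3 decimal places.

Cronbach's alpha = 0.702

ΣVar(i) = 2.496 + 1.084 + 1.654 + 2.477 + 2.437 = 10.148
Sum of the distinct covariances = 6.501
σ²_T = 10.148 + 2 × 6.501 = 23.150
α = (k/(k−1))·(1 − ΣVar(i)/σ²_T) = (5/4)·(1 − 10.148/23.150) = 0.702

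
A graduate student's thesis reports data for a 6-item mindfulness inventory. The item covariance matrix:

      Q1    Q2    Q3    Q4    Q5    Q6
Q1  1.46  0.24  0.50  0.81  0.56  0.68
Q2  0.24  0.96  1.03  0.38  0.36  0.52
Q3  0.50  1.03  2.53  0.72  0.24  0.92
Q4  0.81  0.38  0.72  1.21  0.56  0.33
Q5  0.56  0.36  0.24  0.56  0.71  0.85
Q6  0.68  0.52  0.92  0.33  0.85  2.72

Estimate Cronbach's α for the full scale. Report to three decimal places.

sum of item variances = 1.46 + 0.96 + 2.53 + 1.21 + 0.71 + 2.72 = 9.59
Sum of off-diagonal covariances = 8.70
σ²_T = 9.59 + 2 × 8.70 = 26.99
α = (k/(k−1))·(1 − sum of item variances/σ²_T) = (6/5)·(1 − 9.59/26.99) = 0.774

Cronbach's α = 0.774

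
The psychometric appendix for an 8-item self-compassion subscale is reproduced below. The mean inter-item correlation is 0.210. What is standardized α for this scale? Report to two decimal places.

Standardized α = k·r̄ / (1 + (k−1)·r̄) = 8 × 0.210 / (1 + 7 × 0.210)
  = 1.6800 / 2.4700 = 0.68

standardized α = 0.68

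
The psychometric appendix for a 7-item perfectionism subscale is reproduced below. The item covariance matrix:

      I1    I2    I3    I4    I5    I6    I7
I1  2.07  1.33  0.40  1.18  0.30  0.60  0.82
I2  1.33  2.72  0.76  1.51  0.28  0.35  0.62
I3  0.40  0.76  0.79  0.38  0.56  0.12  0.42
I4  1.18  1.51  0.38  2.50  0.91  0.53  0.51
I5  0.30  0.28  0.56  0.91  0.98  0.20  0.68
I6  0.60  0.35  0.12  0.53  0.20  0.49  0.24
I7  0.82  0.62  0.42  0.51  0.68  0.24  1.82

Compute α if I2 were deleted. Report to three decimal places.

Remaining items: I1, I3, I4, I5, I6, I7 (k = 6).
Σσ²ᵢ = 2.07 + 0.79 + 2.50 + 0.98 + 0.49 + 1.82 = 8.65
σ²_total = 8.65 + 2 × 7.85 = 24.35
α (item deleted) = (6/5)·(1 − 8.65/24.35) = 0.774

α = 0.774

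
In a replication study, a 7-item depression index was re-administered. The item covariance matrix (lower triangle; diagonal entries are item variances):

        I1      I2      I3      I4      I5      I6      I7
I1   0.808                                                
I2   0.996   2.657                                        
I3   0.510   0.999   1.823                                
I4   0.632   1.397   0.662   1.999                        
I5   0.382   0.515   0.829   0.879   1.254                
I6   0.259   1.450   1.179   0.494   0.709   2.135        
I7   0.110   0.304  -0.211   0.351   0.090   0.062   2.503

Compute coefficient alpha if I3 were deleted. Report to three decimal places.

coefficient alpha = 0.724

Remaining items: I1, I2, I4, I5, I6, I7 (k = 6).
sum of item variances = 0.808 + 2.657 + 1.999 + 1.254 + 2.135 + 2.503 = 11.356
σ²_T = 11.356 + 2 × 8.630 = 28.616
α (item deleted) = (6/5)·(1 − 11.356/28.616) = 0.724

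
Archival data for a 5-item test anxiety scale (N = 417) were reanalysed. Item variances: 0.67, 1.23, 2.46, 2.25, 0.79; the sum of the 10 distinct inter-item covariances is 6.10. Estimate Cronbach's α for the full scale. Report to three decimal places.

Σσ²ᵢ = 0.67 + 1.23 + 2.46 + 2.25 + 0.79 = 7.40
Sum of distinct covariances = 6.10
total variance = Σσ²ᵢ + 2·Σcov = 7.40 + 2 × 6.10 = 19.60
α = (5/4)·(1 − 7.40/19.60) = 0.778

Cronbach's α = 0.778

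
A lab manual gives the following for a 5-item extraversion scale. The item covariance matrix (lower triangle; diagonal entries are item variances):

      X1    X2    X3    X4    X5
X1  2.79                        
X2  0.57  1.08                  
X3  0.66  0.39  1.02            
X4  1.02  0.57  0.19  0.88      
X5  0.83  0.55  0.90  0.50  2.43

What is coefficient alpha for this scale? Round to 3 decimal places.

coefficient alpha = 0.751

ΣVar(i) = 2.79 + 1.08 + 1.02 + 0.88 + 2.43 = 8.20
Sum of the distinct covariances = 6.18
Var(T) = 8.20 + 2 × 6.18 = 20.56
α = (k/(k−1))·(1 − ΣVar(i)/Var(T)) = (5/4)·(1 − 8.20/20.56) = 0.751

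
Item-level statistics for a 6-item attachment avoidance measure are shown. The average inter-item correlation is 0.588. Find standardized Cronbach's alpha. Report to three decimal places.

standardized Cronbach's alpha = 0.895

Standardized α = k·r̄ / (1 + (k−1)·r̄) = 6 × 0.588 / (1 + 5 × 0.588)
  = 3.5280 / 3.9400 = 0.895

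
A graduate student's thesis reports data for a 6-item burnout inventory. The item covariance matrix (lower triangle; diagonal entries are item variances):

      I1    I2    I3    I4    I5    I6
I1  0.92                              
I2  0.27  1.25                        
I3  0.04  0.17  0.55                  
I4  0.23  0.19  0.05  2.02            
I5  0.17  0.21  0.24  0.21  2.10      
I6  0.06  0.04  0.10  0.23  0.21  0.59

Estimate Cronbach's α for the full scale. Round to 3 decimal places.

Σσ²ᵢ = 0.92 + 1.25 + 0.55 + 2.02 + 2.10 + 0.59 = 7.43
Sum of the distinct covariances = 2.42
σ²_T = 7.43 + 2 × 2.42 = 12.27
α = (k/(k−1))·(1 − Σσ²ᵢ/σ²_T) = (6/5)·(1 − 7.43/12.27) = 0.473

α = 0.473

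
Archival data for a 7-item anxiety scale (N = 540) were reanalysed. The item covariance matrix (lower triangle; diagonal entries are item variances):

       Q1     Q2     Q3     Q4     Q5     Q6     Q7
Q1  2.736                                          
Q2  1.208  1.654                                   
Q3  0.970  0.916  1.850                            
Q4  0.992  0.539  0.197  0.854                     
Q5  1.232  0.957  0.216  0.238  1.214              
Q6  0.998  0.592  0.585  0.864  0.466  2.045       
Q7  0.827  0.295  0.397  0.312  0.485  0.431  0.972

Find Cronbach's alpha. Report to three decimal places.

Cronbach's alpha = 0.826

ΣVar(i) = 2.736 + 1.654 + 1.850 + 0.854 + 1.214 + 2.045 + 0.972 = 11.325
Σ_{i<j} σ_ij = 13.717
Var(T) = 11.325 + 2 × 13.717 = 38.759
α = (k/(k−1))·(1 − ΣVar(i)/Var(T)) = (7/6)·(1 − 11.325/38.759) = 0.826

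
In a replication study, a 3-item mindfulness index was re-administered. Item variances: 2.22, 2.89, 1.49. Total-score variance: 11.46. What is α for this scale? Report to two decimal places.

Σσᵢ² = 2.22 + 2.89 + 1.49 = 6.60
α = (k/(k−1))·(1 − Σσᵢ²/σ²_T) = (3/2)·(1 − 6.60/11.46) = 0.64

α = 0.64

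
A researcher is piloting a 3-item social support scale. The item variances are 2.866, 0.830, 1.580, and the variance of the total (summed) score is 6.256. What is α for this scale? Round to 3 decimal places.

ΣVar(i) = 2.866 + 0.830 + 1.580 = 5.276
α = (k/(k−1))·(1 − ΣVar(i)/σ²_total) = (3/2)·(1 − 5.276/6.256) = 0.235

α = 0.235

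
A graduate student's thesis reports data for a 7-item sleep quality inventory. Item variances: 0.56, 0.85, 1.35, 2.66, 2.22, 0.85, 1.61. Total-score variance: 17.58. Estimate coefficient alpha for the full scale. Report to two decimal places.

coefficient alpha = 0.50

sum of item variances = 0.56 + 0.85 + 1.35 + 2.66 + 2.22 + 0.85 + 1.61 = 10.10
α = (k/(k−1))·(1 − sum of item variances/σ²_T) = (7/6)·(1 − 10.10/17.58) = 0.50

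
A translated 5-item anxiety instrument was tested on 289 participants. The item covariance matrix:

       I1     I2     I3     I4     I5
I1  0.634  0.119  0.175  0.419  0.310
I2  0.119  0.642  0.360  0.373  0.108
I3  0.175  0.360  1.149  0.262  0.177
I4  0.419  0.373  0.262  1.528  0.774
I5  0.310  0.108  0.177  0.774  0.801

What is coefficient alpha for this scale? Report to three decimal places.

sum of item variances = 0.634 + 0.642 + 1.149 + 1.528 + 0.801 = 4.754
Sum of off-diagonal covariances = 3.077
total variance = 4.754 + 2 × 3.077 = 10.908
α = (k/(k−1))·(1 − sum of item variances/total variance) = (5/4)·(1 − 4.754/10.908) = 0.705

α = 0.705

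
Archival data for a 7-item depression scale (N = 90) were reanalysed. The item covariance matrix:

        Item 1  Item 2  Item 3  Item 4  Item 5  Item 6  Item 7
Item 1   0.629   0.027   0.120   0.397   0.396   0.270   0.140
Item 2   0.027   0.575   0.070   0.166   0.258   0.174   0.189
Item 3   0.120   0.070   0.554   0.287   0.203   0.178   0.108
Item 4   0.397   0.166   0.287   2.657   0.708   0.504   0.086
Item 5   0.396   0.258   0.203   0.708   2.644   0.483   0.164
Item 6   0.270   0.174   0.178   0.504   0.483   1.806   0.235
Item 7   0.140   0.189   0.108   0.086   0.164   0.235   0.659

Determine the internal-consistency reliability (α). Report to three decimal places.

ΣVar(i) = 0.629 + 0.575 + 0.554 + 2.657 + 2.644 + 1.806 + 0.659 = 9.524
Σ_{i<j} σ_ij = 5.163
σ²_T = 9.524 + 2 × 5.163 = 19.850
α = (k/(k−1))·(1 − ΣVar(i)/σ²_T) = (7/6)·(1 − 9.524/19.850) = 0.607

α = 0.607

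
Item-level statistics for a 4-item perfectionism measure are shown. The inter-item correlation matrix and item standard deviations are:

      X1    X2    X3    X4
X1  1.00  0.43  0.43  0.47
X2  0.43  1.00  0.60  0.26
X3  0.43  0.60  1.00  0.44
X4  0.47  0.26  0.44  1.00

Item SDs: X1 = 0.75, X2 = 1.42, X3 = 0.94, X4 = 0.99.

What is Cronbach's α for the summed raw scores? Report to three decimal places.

Cronbach's α = 0.730

Σσ²ᵢ = 0.75² + 1.42² + 0.94² + 0.99² = 4.4426
Covariances σ_ij = r_ij · s_i · s_j:
  σ(X1,X2) = 0.43 × 0.75 × 1.42 = 0.4579
  σ(X1,X3) = 0.43 × 0.75 × 0.94 = 0.3031
  σ(X1,X4) = 0.47 × 0.75 × 0.99 = 0.3490
  σ(X2,X3) = 0.60 × 1.42 × 0.94 = 0.8009
  σ(X2,X4) = 0.26 × 1.42 × 0.99 = 0.3655
  σ(X3,X4) = 0.44 × 0.94 × 0.99 = 0.4095
σ²_T = Σσ²ᵢ + 2·Σσ_ij = 4.4426 + 2 × 2.6859 = 9.8144
α = (4/3)·(1 − 4.4426/9.8144) = 0.730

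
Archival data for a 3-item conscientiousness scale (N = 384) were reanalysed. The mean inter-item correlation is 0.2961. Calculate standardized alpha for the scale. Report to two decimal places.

Standardized α = k·r̄ / (1 + (k−1)·r̄) = 3 × 0.2961 / (1 + 2 × 0.2961)
  = 0.8883 / 1.5922 = 0.56

standardized alpha = 0.56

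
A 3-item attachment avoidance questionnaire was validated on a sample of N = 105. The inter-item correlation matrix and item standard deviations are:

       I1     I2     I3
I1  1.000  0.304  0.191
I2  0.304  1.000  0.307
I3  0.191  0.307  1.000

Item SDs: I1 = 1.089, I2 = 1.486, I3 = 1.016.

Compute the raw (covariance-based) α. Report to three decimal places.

α = 0.518

Σσ²ᵢ = 1.089² + 1.486² + 1.016² = 4.4264
Covariances σ_ij = r_ij · s_i · s_j:
  σ(I1,I2) = 0.304 × 1.089 × 1.486 = 0.4919
  σ(I1,I3) = 0.191 × 1.089 × 1.016 = 0.2113
  σ(I2,I3) = 0.307 × 1.486 × 1.016 = 0.4635
σ²_T = Σσ²ᵢ + 2·Σσ_ij = 4.4264 + 2 × 1.1667 = 6.7598
α = (3/2)·(1 − 4.4264/6.7598) = 0.518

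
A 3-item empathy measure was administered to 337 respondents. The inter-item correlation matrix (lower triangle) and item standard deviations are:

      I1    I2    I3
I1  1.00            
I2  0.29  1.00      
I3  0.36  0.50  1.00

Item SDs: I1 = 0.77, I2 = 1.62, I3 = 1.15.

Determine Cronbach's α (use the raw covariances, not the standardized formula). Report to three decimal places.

α = 0.623

Σσ²ᵢ = 0.77² + 1.62² + 1.15² = 4.5398
Covariances σ_ij = r_ij · s_i · s_j:
  σ(I1,I2) = 0.29 × 0.77 × 1.62 = 0.3617
  σ(I1,I3) = 0.36 × 0.77 × 1.15 = 0.3188
  σ(I2,I3) = 0.50 × 1.62 × 1.15 = 0.9315
σ²_T = Σσ²ᵢ + 2·Σσ_ij = 4.5398 + 2 × 1.6120 = 7.7638
α = (3/2)·(1 − 4.5398/7.7638) = 0.623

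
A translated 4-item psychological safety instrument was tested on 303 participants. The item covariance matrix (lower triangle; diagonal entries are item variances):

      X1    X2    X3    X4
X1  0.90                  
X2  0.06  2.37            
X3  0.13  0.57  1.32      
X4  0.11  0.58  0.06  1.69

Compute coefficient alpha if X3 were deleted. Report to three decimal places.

Remaining items: X1, X2, X4 (k = 3).
Σσ²ᵢ = 0.90 + 2.37 + 1.69 = 4.96
σ²_T = 4.96 + 2 × 0.75 = 6.46
α (item deleted) = (3/2)·(1 − 4.96/6.46) = 0.348

coefficient alpha = 0.348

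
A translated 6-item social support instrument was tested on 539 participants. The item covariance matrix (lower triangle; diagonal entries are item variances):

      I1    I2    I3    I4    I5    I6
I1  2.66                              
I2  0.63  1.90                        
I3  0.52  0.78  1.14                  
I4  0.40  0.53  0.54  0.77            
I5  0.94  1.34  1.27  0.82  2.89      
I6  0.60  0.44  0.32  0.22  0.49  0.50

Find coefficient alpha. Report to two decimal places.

coefficient alpha = 0.80

ΣVar(i) = 2.66 + 1.90 + 1.14 + 0.77 + 2.89 + 0.50 = 9.86
Sum of the distinct covariances = 9.84
Var(T) = 9.86 + 2 × 9.84 = 29.54
α = (k/(k−1))·(1 − ΣVar(i)/Var(T)) = (6/5)·(1 − 9.86/29.54) = 0.80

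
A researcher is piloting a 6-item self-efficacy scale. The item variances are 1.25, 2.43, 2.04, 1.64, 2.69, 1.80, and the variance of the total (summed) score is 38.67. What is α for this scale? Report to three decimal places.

Σσᵢ² = 1.25 + 2.43 + 2.04 + 1.64 + 2.69 + 1.80 = 11.85
α = (k/(k−1))·(1 − Σσᵢ²/σ²_T) = (6/5)·(1 − 11.85/38.67) = 0.832

α = 0.832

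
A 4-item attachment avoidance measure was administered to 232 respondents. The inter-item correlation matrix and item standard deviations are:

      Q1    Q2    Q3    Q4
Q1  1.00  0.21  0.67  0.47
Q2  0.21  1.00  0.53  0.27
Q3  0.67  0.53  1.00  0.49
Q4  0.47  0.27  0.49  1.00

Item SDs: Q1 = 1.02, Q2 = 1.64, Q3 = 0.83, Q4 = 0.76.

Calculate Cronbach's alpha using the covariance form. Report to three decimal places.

Σσ²ᵢ = 1.02² + 1.64² + 0.83² + 0.76² = 4.9965
Covariances σ_ij = r_ij · s_i · s_j:
  σ(Q1,Q2) = 0.21 × 1.02 × 1.64 = 0.3513
  σ(Q1,Q3) = 0.67 × 1.02 × 0.83 = 0.5672
  σ(Q1,Q4) = 0.47 × 1.02 × 0.76 = 0.3643
  σ(Q2,Q3) = 0.53 × 1.64 × 0.83 = 0.7214
  σ(Q2,Q4) = 0.27 × 1.64 × 0.76 = 0.3365
  σ(Q3,Q4) = 0.49 × 0.83 × 0.76 = 0.3091
σ²_T = Σσ²ᵢ + 2·Σσ_ij = 4.9965 + 2 × 2.6498 = 10.2961
α = (4/3)·(1 − 4.9965/10.2961) = 0.686

Cronbach's alpha = 0.686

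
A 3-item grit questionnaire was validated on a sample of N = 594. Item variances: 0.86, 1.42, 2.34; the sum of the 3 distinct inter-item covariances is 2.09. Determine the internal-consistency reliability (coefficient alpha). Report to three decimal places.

Σσᵢ² = 0.86 + 1.42 + 2.34 = 4.62
Sum of distinct covariances = 2.09
total variance = Σσᵢ² + 2·Σcov = 4.62 + 2 × 2.09 = 8.80
α = (3/2)·(1 − 4.62/8.80) = 0.712

α = 0.712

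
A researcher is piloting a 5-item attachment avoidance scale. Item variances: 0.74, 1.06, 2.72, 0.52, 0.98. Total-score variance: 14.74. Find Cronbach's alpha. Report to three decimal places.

ΣVar(i) = 0.74 + 1.06 + 2.72 + 0.52 + 0.98 = 6.02
α = (k/(k−1))·(1 − ΣVar(i)/σ²_T) = (5/4)·(1 − 6.02/14.74) = 0.739

α = 0.739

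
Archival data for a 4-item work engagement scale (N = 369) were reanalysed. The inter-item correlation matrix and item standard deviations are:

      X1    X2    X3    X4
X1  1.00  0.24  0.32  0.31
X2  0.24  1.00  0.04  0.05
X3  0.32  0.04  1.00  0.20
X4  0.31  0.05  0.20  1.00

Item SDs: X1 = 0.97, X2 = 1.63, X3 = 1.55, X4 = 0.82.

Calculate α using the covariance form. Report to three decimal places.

Σσ²ᵢ = 0.97² + 1.63² + 1.55² + 0.82² = 6.6727
Covariances σ_ij = r_ij · s_i · s_j:
  σ(X1,X2) = 0.24 × 0.97 × 1.63 = 0.3795
  σ(X1,X3) = 0.32 × 0.97 × 1.55 = 0.4811
  σ(X1,X4) = 0.31 × 0.97 × 0.82 = 0.2466
  σ(X2,X3) = 0.04 × 1.63 × 1.55 = 0.1011
  σ(X2,X4) = 0.05 × 1.63 × 0.82 = 0.0668
  σ(X3,X4) = 0.20 × 1.55 × 0.82 = 0.2542
σ²_T = Σσ²ᵢ + 2·Σσ_ij = 6.6727 + 2 × 1.5293 = 9.7313
α = (4/3)·(1 − 6.6727/9.7313) = 0.419

α = 0.419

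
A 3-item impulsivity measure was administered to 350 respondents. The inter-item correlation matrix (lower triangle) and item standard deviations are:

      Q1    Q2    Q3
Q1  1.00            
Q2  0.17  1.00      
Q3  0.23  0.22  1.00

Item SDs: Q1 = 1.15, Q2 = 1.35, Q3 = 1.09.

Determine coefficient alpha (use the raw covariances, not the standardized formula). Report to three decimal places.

α = 0.432

Σσ²ᵢ = 1.15² + 1.35² + 1.09² = 4.3331
Covariances σ_ij = r_ij · s_i · s_j:
  σ(Q1,Q2) = 0.17 × 1.15 × 1.35 = 0.2639
  σ(Q1,Q3) = 0.23 × 1.15 × 1.09 = 0.2883
  σ(Q2,Q3) = 0.22 × 1.35 × 1.09 = 0.3237
σ²_T = Σσ²ᵢ + 2·Σσ_ij = 4.3331 + 2 × 0.8759 = 6.0849
α = (3/2)·(1 − 4.3331/6.0849) = 0.432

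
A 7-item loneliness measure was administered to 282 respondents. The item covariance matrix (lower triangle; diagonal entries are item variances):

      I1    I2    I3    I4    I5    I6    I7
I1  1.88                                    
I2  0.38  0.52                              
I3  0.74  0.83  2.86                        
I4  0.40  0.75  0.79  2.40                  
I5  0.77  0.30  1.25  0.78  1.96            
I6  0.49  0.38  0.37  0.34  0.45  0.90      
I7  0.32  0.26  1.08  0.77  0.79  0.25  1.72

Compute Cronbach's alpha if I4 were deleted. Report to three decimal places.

Remaining items: I1, I2, I3, I5, I6, I7 (k = 6).
sum of item variances = 1.88 + 0.52 + 2.86 + 1.96 + 0.90 + 1.72 = 9.84
Var(T) = 9.84 + 2 × 8.66 = 27.16
α (item deleted) = (6/5)·(1 − 9.84/27.16) = 0.765

Cronbach's alpha = 0.765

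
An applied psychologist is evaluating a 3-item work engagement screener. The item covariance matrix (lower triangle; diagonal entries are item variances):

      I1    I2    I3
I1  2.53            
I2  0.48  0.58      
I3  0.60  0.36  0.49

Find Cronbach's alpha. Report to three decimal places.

Cronbach's alpha = 0.667

sum of item variances = 2.53 + 0.58 + 0.49 = 3.60
Sum of off-diagonal covariances = 1.44
Var(T) = 3.60 + 2 × 1.44 = 6.48
α = (k/(k−1))·(1 − sum of item variances/Var(T)) = (3/2)·(1 − 3.60/6.48) = 0.667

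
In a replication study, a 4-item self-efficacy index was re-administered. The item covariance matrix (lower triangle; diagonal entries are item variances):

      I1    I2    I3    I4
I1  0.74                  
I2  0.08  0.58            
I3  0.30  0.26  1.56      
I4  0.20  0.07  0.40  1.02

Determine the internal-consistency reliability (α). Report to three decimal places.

α = 0.536

sum of item variances = 0.74 + 0.58 + 1.56 + 1.02 = 3.90
Σ_{i<j} σ_ij = 1.31
Var(T) = 3.90 + 2 × 1.31 = 6.52
α = (k/(k−1))·(1 − sum of item variances/Var(T)) = (4/3)·(1 − 3.90/6.52) = 0.536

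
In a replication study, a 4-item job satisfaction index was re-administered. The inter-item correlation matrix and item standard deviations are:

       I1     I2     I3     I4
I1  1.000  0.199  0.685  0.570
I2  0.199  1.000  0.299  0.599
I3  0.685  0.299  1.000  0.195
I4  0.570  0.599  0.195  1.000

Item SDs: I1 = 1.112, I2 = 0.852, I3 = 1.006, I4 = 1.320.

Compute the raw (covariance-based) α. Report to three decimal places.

Σσ²ᵢ = 1.112² + 0.852² + 1.006² + 1.320² = 4.7169
Covariances σ_ij = r_ij · s_i · s_j:
  σ(I1,I2) = 0.199 × 1.112 × 0.852 = 0.1885
  σ(I1,I3) = 0.685 × 1.112 × 1.006 = 0.7663
  σ(I1,I4) = 0.570 × 1.112 × 1.320 = 0.8367
  σ(I2,I3) = 0.299 × 0.852 × 1.006 = 0.2563
  σ(I2,I4) = 0.599 × 0.852 × 1.320 = 0.6737
  σ(I3,I4) = 0.195 × 1.006 × 1.320 = 0.2589
σ²_T = Σσ²ᵢ + 2·Σσ_ij = 4.7169 + 2 × 2.9804 = 10.6777
α = (4/3)·(1 − 4.7169/10.6777) = 0.744

α = 0.744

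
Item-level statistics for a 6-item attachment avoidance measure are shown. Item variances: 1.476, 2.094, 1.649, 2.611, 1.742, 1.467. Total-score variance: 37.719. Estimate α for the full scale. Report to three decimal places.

Σσᵢ² = 1.476 + 2.094 + 1.649 + 2.611 + 1.742 + 1.467 = 11.039
α = (k/(k−1))·(1 − Σσᵢ²/total variance) = (6/5)·(1 − 11.039/37.719) = 0.849

α = 0.849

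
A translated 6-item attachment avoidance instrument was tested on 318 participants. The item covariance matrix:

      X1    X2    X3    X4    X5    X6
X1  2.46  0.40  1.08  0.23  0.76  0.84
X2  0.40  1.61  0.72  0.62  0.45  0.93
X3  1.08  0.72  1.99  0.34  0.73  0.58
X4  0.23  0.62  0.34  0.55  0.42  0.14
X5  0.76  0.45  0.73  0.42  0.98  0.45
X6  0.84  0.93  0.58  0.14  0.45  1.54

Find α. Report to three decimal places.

sum of item variances = 2.46 + 1.61 + 1.99 + 0.55 + 0.98 + 1.54 = 9.13
Σ_{i<j} σ_ij = 8.69
total variance = 9.13 + 2 × 8.69 = 26.51
α = (k/(k−1))·(1 − sum of item variances/total variance) = (6/5)·(1 − 9.13/26.51) = 0.787

α = 0.787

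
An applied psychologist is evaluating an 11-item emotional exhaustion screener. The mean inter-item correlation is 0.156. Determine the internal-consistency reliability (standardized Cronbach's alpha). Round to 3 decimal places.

Standardized α = k·r̄ / (1 + (k−1)·r̄) = 11 × 0.156 / (1 + 10 × 0.156)
  = 1.7160 / 2.5600 = 0.670

standardized Cronbach's alpha = 0.670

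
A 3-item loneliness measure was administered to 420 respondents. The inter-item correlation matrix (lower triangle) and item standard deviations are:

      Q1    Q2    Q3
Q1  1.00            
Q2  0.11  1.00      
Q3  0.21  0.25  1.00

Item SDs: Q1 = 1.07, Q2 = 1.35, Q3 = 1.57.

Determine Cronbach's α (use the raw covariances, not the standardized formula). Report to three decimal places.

Cronbach's α = 0.416

Σσ²ᵢ = 1.07² + 1.35² + 1.57² = 5.4323
Covariances σ_ij = r_ij · s_i · s_j:
  σ(Q1,Q2) = 0.11 × 1.07 × 1.35 = 0.1589
  σ(Q1,Q3) = 0.21 × 1.07 × 1.57 = 0.3528
  σ(Q2,Q3) = 0.25 × 1.35 × 1.57 = 0.5299
σ²_T = Σσ²ᵢ + 2·Σσ_ij = 5.4323 + 2 × 1.0416 = 7.5155
α = (3/2)·(1 − 5.4323/7.5155) = 0.416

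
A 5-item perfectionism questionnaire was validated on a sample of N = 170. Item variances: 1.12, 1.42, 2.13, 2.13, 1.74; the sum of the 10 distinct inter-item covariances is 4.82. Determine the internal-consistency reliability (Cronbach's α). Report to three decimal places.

sum of item variances = 1.12 + 1.42 + 2.13 + 2.13 + 1.74 = 8.54
Sum of distinct covariances = 4.82
Var(T) = sum of item variances + 2·Σcov = 8.54 + 2 × 4.82 = 18.18
α = (5/4)·(1 − 8.54/18.18) = 0.663

Cronbach's α = 0.663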